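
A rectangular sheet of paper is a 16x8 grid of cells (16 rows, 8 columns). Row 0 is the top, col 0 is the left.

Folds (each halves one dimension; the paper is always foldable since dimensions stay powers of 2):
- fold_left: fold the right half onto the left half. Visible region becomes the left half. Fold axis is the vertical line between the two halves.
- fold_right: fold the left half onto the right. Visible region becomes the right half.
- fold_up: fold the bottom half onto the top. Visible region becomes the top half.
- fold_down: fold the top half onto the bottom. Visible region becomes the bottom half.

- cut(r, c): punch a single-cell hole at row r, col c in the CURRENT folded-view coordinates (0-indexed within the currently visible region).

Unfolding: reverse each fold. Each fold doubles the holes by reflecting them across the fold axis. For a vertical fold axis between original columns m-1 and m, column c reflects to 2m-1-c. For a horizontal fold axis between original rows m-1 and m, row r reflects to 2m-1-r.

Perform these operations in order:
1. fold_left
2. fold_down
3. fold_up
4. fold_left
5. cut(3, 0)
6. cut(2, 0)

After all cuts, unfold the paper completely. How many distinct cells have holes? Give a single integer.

Op 1 fold_left: fold axis v@4; visible region now rows[0,16) x cols[0,4) = 16x4
Op 2 fold_down: fold axis h@8; visible region now rows[8,16) x cols[0,4) = 8x4
Op 3 fold_up: fold axis h@12; visible region now rows[8,12) x cols[0,4) = 4x4
Op 4 fold_left: fold axis v@2; visible region now rows[8,12) x cols[0,2) = 4x2
Op 5 cut(3, 0): punch at orig (11,0); cuts so far [(11, 0)]; region rows[8,12) x cols[0,2) = 4x2
Op 6 cut(2, 0): punch at orig (10,0); cuts so far [(10, 0), (11, 0)]; region rows[8,12) x cols[0,2) = 4x2
Unfold 1 (reflect across v@2): 4 holes -> [(10, 0), (10, 3), (11, 0), (11, 3)]
Unfold 2 (reflect across h@12): 8 holes -> [(10, 0), (10, 3), (11, 0), (11, 3), (12, 0), (12, 3), (13, 0), (13, 3)]
Unfold 3 (reflect across h@8): 16 holes -> [(2, 0), (2, 3), (3, 0), (3, 3), (4, 0), (4, 3), (5, 0), (5, 3), (10, 0), (10, 3), (11, 0), (11, 3), (12, 0), (12, 3), (13, 0), (13, 3)]
Unfold 4 (reflect across v@4): 32 holes -> [(2, 0), (2, 3), (2, 4), (2, 7), (3, 0), (3, 3), (3, 4), (3, 7), (4, 0), (4, 3), (4, 4), (4, 7), (5, 0), (5, 3), (5, 4), (5, 7), (10, 0), (10, 3), (10, 4), (10, 7), (11, 0), (11, 3), (11, 4), (11, 7), (12, 0), (12, 3), (12, 4), (12, 7), (13, 0), (13, 3), (13, 4), (13, 7)]

Answer: 32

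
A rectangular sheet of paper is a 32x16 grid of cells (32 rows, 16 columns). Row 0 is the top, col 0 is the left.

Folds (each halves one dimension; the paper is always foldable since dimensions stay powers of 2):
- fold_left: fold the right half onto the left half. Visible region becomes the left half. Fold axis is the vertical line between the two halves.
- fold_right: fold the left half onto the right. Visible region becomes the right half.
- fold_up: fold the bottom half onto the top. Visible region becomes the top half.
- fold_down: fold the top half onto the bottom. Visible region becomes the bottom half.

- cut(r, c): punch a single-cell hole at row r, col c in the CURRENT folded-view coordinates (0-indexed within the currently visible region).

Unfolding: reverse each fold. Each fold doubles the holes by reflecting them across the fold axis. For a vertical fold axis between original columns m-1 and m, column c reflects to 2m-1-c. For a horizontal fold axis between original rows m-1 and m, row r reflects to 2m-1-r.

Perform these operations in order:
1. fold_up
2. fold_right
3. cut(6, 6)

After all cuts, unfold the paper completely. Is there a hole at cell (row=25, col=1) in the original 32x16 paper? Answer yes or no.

Op 1 fold_up: fold axis h@16; visible region now rows[0,16) x cols[0,16) = 16x16
Op 2 fold_right: fold axis v@8; visible region now rows[0,16) x cols[8,16) = 16x8
Op 3 cut(6, 6): punch at orig (6,14); cuts so far [(6, 14)]; region rows[0,16) x cols[8,16) = 16x8
Unfold 1 (reflect across v@8): 2 holes -> [(6, 1), (6, 14)]
Unfold 2 (reflect across h@16): 4 holes -> [(6, 1), (6, 14), (25, 1), (25, 14)]
Holes: [(6, 1), (6, 14), (25, 1), (25, 14)]

Answer: yes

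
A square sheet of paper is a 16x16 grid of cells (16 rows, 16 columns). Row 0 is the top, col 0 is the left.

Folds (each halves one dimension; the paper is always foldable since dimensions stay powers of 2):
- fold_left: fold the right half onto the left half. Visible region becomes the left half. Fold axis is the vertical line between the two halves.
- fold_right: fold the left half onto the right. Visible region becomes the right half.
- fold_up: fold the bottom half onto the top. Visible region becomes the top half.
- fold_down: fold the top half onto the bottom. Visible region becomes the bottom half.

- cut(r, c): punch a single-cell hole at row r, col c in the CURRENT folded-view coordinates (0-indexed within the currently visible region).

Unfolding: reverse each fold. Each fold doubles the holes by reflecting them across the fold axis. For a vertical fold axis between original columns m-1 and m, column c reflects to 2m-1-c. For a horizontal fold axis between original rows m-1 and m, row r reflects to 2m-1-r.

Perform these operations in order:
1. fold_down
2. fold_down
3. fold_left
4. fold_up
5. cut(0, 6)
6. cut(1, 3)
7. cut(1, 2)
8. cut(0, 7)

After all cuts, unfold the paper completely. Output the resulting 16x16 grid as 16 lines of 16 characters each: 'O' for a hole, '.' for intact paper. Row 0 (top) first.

Answer: ......OOOO......
..OO........OO..
..OO........OO..
......OOOO......
......OOOO......
..OO........OO..
..OO........OO..
......OOOO......
......OOOO......
..OO........OO..
..OO........OO..
......OOOO......
......OOOO......
..OO........OO..
..OO........OO..
......OOOO......

Derivation:
Op 1 fold_down: fold axis h@8; visible region now rows[8,16) x cols[0,16) = 8x16
Op 2 fold_down: fold axis h@12; visible region now rows[12,16) x cols[0,16) = 4x16
Op 3 fold_left: fold axis v@8; visible region now rows[12,16) x cols[0,8) = 4x8
Op 4 fold_up: fold axis h@14; visible region now rows[12,14) x cols[0,8) = 2x8
Op 5 cut(0, 6): punch at orig (12,6); cuts so far [(12, 6)]; region rows[12,14) x cols[0,8) = 2x8
Op 6 cut(1, 3): punch at orig (13,3); cuts so far [(12, 6), (13, 3)]; region rows[12,14) x cols[0,8) = 2x8
Op 7 cut(1, 2): punch at orig (13,2); cuts so far [(12, 6), (13, 2), (13, 3)]; region rows[12,14) x cols[0,8) = 2x8
Op 8 cut(0, 7): punch at orig (12,7); cuts so far [(12, 6), (12, 7), (13, 2), (13, 3)]; region rows[12,14) x cols[0,8) = 2x8
Unfold 1 (reflect across h@14): 8 holes -> [(12, 6), (12, 7), (13, 2), (13, 3), (14, 2), (14, 3), (15, 6), (15, 7)]
Unfold 2 (reflect across v@8): 16 holes -> [(12, 6), (12, 7), (12, 8), (12, 9), (13, 2), (13, 3), (13, 12), (13, 13), (14, 2), (14, 3), (14, 12), (14, 13), (15, 6), (15, 7), (15, 8), (15, 9)]
Unfold 3 (reflect across h@12): 32 holes -> [(8, 6), (8, 7), (8, 8), (8, 9), (9, 2), (9, 3), (9, 12), (9, 13), (10, 2), (10, 3), (10, 12), (10, 13), (11, 6), (11, 7), (11, 8), (11, 9), (12, 6), (12, 7), (12, 8), (12, 9), (13, 2), (13, 3), (13, 12), (13, 13), (14, 2), (14, 3), (14, 12), (14, 13), (15, 6), (15, 7), (15, 8), (15, 9)]
Unfold 4 (reflect across h@8): 64 holes -> [(0, 6), (0, 7), (0, 8), (0, 9), (1, 2), (1, 3), (1, 12), (1, 13), (2, 2), (2, 3), (2, 12), (2, 13), (3, 6), (3, 7), (3, 8), (3, 9), (4, 6), (4, 7), (4, 8), (4, 9), (5, 2), (5, 3), (5, 12), (5, 13), (6, 2), (6, 3), (6, 12), (6, 13), (7, 6), (7, 7), (7, 8), (7, 9), (8, 6), (8, 7), (8, 8), (8, 9), (9, 2), (9, 3), (9, 12), (9, 13), (10, 2), (10, 3), (10, 12), (10, 13), (11, 6), (11, 7), (11, 8), (11, 9), (12, 6), (12, 7), (12, 8), (12, 9), (13, 2), (13, 3), (13, 12), (13, 13), (14, 2), (14, 3), (14, 12), (14, 13), (15, 6), (15, 7), (15, 8), (15, 9)]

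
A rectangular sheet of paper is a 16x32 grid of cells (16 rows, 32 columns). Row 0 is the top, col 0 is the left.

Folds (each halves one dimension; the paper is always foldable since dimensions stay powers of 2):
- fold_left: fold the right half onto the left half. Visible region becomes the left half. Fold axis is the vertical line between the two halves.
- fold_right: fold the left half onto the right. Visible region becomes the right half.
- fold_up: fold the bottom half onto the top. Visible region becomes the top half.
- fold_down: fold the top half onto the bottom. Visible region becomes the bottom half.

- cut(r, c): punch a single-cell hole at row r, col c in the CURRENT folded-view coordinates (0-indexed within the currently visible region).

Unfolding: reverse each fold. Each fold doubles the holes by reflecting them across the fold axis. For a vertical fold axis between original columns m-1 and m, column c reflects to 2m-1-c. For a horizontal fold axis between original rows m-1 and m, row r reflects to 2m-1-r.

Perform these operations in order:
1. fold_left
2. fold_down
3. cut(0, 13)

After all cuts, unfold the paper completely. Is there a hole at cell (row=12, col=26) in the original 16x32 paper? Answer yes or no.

Op 1 fold_left: fold axis v@16; visible region now rows[0,16) x cols[0,16) = 16x16
Op 2 fold_down: fold axis h@8; visible region now rows[8,16) x cols[0,16) = 8x16
Op 3 cut(0, 13): punch at orig (8,13); cuts so far [(8, 13)]; region rows[8,16) x cols[0,16) = 8x16
Unfold 1 (reflect across h@8): 2 holes -> [(7, 13), (8, 13)]
Unfold 2 (reflect across v@16): 4 holes -> [(7, 13), (7, 18), (8, 13), (8, 18)]
Holes: [(7, 13), (7, 18), (8, 13), (8, 18)]

Answer: no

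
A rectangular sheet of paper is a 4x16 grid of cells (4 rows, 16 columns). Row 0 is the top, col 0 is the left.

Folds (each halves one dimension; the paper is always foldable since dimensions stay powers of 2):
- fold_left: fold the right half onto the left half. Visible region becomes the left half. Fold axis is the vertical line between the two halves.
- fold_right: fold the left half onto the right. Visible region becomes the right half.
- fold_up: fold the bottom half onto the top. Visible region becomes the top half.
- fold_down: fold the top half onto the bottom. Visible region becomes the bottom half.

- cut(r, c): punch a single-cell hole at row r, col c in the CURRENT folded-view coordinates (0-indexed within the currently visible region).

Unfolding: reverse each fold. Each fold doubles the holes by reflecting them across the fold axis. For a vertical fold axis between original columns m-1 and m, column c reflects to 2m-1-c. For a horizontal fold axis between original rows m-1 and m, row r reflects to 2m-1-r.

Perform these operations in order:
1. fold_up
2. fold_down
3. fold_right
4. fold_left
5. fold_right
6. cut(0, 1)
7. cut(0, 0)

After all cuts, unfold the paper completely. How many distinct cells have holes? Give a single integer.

Op 1 fold_up: fold axis h@2; visible region now rows[0,2) x cols[0,16) = 2x16
Op 2 fold_down: fold axis h@1; visible region now rows[1,2) x cols[0,16) = 1x16
Op 3 fold_right: fold axis v@8; visible region now rows[1,2) x cols[8,16) = 1x8
Op 4 fold_left: fold axis v@12; visible region now rows[1,2) x cols[8,12) = 1x4
Op 5 fold_right: fold axis v@10; visible region now rows[1,2) x cols[10,12) = 1x2
Op 6 cut(0, 1): punch at orig (1,11); cuts so far [(1, 11)]; region rows[1,2) x cols[10,12) = 1x2
Op 7 cut(0, 0): punch at orig (1,10); cuts so far [(1, 10), (1, 11)]; region rows[1,2) x cols[10,12) = 1x2
Unfold 1 (reflect across v@10): 4 holes -> [(1, 8), (1, 9), (1, 10), (1, 11)]
Unfold 2 (reflect across v@12): 8 holes -> [(1, 8), (1, 9), (1, 10), (1, 11), (1, 12), (1, 13), (1, 14), (1, 15)]
Unfold 3 (reflect across v@8): 16 holes -> [(1, 0), (1, 1), (1, 2), (1, 3), (1, 4), (1, 5), (1, 6), (1, 7), (1, 8), (1, 9), (1, 10), (1, 11), (1, 12), (1, 13), (1, 14), (1, 15)]
Unfold 4 (reflect across h@1): 32 holes -> [(0, 0), (0, 1), (0, 2), (0, 3), (0, 4), (0, 5), (0, 6), (0, 7), (0, 8), (0, 9), (0, 10), (0, 11), (0, 12), (0, 13), (0, 14), (0, 15), (1, 0), (1, 1), (1, 2), (1, 3), (1, 4), (1, 5), (1, 6), (1, 7), (1, 8), (1, 9), (1, 10), (1, 11), (1, 12), (1, 13), (1, 14), (1, 15)]
Unfold 5 (reflect across h@2): 64 holes -> [(0, 0), (0, 1), (0, 2), (0, 3), (0, 4), (0, 5), (0, 6), (0, 7), (0, 8), (0, 9), (0, 10), (0, 11), (0, 12), (0, 13), (0, 14), (0, 15), (1, 0), (1, 1), (1, 2), (1, 3), (1, 4), (1, 5), (1, 6), (1, 7), (1, 8), (1, 9), (1, 10), (1, 11), (1, 12), (1, 13), (1, 14), (1, 15), (2, 0), (2, 1), (2, 2), (2, 3), (2, 4), (2, 5), (2, 6), (2, 7), (2, 8), (2, 9), (2, 10), (2, 11), (2, 12), (2, 13), (2, 14), (2, 15), (3, 0), (3, 1), (3, 2), (3, 3), (3, 4), (3, 5), (3, 6), (3, 7), (3, 8), (3, 9), (3, 10), (3, 11), (3, 12), (3, 13), (3, 14), (3, 15)]

Answer: 64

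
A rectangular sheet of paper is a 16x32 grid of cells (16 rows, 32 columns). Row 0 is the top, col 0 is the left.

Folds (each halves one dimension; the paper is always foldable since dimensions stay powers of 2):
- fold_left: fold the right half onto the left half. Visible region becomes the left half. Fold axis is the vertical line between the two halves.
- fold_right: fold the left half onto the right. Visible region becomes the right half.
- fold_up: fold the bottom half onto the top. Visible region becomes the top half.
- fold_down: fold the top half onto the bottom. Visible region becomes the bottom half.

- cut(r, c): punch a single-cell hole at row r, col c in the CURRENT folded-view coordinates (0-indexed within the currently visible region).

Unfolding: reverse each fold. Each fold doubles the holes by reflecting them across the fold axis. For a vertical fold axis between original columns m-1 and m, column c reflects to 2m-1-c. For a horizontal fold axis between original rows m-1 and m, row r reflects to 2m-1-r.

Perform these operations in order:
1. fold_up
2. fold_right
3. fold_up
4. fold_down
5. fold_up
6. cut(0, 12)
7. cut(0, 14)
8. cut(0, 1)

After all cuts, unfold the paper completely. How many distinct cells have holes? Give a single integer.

Op 1 fold_up: fold axis h@8; visible region now rows[0,8) x cols[0,32) = 8x32
Op 2 fold_right: fold axis v@16; visible region now rows[0,8) x cols[16,32) = 8x16
Op 3 fold_up: fold axis h@4; visible region now rows[0,4) x cols[16,32) = 4x16
Op 4 fold_down: fold axis h@2; visible region now rows[2,4) x cols[16,32) = 2x16
Op 5 fold_up: fold axis h@3; visible region now rows[2,3) x cols[16,32) = 1x16
Op 6 cut(0, 12): punch at orig (2,28); cuts so far [(2, 28)]; region rows[2,3) x cols[16,32) = 1x16
Op 7 cut(0, 14): punch at orig (2,30); cuts so far [(2, 28), (2, 30)]; region rows[2,3) x cols[16,32) = 1x16
Op 8 cut(0, 1): punch at orig (2,17); cuts so far [(2, 17), (2, 28), (2, 30)]; region rows[2,3) x cols[16,32) = 1x16
Unfold 1 (reflect across h@3): 6 holes -> [(2, 17), (2, 28), (2, 30), (3, 17), (3, 28), (3, 30)]
Unfold 2 (reflect across h@2): 12 holes -> [(0, 17), (0, 28), (0, 30), (1, 17), (1, 28), (1, 30), (2, 17), (2, 28), (2, 30), (3, 17), (3, 28), (3, 30)]
Unfold 3 (reflect across h@4): 24 holes -> [(0, 17), (0, 28), (0, 30), (1, 17), (1, 28), (1, 30), (2, 17), (2, 28), (2, 30), (3, 17), (3, 28), (3, 30), (4, 17), (4, 28), (4, 30), (5, 17), (5, 28), (5, 30), (6, 17), (6, 28), (6, 30), (7, 17), (7, 28), (7, 30)]
Unfold 4 (reflect across v@16): 48 holes -> [(0, 1), (0, 3), (0, 14), (0, 17), (0, 28), (0, 30), (1, 1), (1, 3), (1, 14), (1, 17), (1, 28), (1, 30), (2, 1), (2, 3), (2, 14), (2, 17), (2, 28), (2, 30), (3, 1), (3, 3), (3, 14), (3, 17), (3, 28), (3, 30), (4, 1), (4, 3), (4, 14), (4, 17), (4, 28), (4, 30), (5, 1), (5, 3), (5, 14), (5, 17), (5, 28), (5, 30), (6, 1), (6, 3), (6, 14), (6, 17), (6, 28), (6, 30), (7, 1), (7, 3), (7, 14), (7, 17), (7, 28), (7, 30)]
Unfold 5 (reflect across h@8): 96 holes -> [(0, 1), (0, 3), (0, 14), (0, 17), (0, 28), (0, 30), (1, 1), (1, 3), (1, 14), (1, 17), (1, 28), (1, 30), (2, 1), (2, 3), (2, 14), (2, 17), (2, 28), (2, 30), (3, 1), (3, 3), (3, 14), (3, 17), (3, 28), (3, 30), (4, 1), (4, 3), (4, 14), (4, 17), (4, 28), (4, 30), (5, 1), (5, 3), (5, 14), (5, 17), (5, 28), (5, 30), (6, 1), (6, 3), (6, 14), (6, 17), (6, 28), (6, 30), (7, 1), (7, 3), (7, 14), (7, 17), (7, 28), (7, 30), (8, 1), (8, 3), (8, 14), (8, 17), (8, 28), (8, 30), (9, 1), (9, 3), (9, 14), (9, 17), (9, 28), (9, 30), (10, 1), (10, 3), (10, 14), (10, 17), (10, 28), (10, 30), (11, 1), (11, 3), (11, 14), (11, 17), (11, 28), (11, 30), (12, 1), (12, 3), (12, 14), (12, 17), (12, 28), (12, 30), (13, 1), (13, 3), (13, 14), (13, 17), (13, 28), (13, 30), (14, 1), (14, 3), (14, 14), (14, 17), (14, 28), (14, 30), (15, 1), (15, 3), (15, 14), (15, 17), (15, 28), (15, 30)]

Answer: 96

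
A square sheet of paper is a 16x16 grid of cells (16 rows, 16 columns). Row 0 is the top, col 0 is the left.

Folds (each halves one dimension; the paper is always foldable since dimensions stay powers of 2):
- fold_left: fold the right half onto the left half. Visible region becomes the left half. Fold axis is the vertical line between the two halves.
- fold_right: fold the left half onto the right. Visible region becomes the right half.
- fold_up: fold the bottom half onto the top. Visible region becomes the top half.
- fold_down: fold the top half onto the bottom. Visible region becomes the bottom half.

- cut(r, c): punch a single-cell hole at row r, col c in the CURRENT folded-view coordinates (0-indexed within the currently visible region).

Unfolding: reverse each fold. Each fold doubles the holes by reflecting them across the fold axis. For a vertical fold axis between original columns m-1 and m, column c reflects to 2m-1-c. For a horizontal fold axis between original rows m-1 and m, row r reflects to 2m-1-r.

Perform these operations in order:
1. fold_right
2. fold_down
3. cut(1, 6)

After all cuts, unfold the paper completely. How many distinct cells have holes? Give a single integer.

Answer: 4

Derivation:
Op 1 fold_right: fold axis v@8; visible region now rows[0,16) x cols[8,16) = 16x8
Op 2 fold_down: fold axis h@8; visible region now rows[8,16) x cols[8,16) = 8x8
Op 3 cut(1, 6): punch at orig (9,14); cuts so far [(9, 14)]; region rows[8,16) x cols[8,16) = 8x8
Unfold 1 (reflect across h@8): 2 holes -> [(6, 14), (9, 14)]
Unfold 2 (reflect across v@8): 4 holes -> [(6, 1), (6, 14), (9, 1), (9, 14)]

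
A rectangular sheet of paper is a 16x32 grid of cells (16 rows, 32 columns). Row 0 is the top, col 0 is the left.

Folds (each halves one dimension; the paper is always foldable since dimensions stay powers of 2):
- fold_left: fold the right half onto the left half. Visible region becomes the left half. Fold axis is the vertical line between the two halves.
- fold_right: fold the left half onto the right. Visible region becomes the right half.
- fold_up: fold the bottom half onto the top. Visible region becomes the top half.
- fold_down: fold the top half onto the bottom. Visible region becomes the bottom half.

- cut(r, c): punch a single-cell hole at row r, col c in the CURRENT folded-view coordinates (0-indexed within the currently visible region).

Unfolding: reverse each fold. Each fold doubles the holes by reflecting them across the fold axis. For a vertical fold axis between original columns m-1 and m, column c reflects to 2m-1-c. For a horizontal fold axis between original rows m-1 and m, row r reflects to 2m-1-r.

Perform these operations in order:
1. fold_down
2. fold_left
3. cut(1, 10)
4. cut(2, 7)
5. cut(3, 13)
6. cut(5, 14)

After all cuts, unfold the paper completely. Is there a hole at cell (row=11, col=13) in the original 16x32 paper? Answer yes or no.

Answer: yes

Derivation:
Op 1 fold_down: fold axis h@8; visible region now rows[8,16) x cols[0,32) = 8x32
Op 2 fold_left: fold axis v@16; visible region now rows[8,16) x cols[0,16) = 8x16
Op 3 cut(1, 10): punch at orig (9,10); cuts so far [(9, 10)]; region rows[8,16) x cols[0,16) = 8x16
Op 4 cut(2, 7): punch at orig (10,7); cuts so far [(9, 10), (10, 7)]; region rows[8,16) x cols[0,16) = 8x16
Op 5 cut(3, 13): punch at orig (11,13); cuts so far [(9, 10), (10, 7), (11, 13)]; region rows[8,16) x cols[0,16) = 8x16
Op 6 cut(5, 14): punch at orig (13,14); cuts so far [(9, 10), (10, 7), (11, 13), (13, 14)]; region rows[8,16) x cols[0,16) = 8x16
Unfold 1 (reflect across v@16): 8 holes -> [(9, 10), (9, 21), (10, 7), (10, 24), (11, 13), (11, 18), (13, 14), (13, 17)]
Unfold 2 (reflect across h@8): 16 holes -> [(2, 14), (2, 17), (4, 13), (4, 18), (5, 7), (5, 24), (6, 10), (6, 21), (9, 10), (9, 21), (10, 7), (10, 24), (11, 13), (11, 18), (13, 14), (13, 17)]
Holes: [(2, 14), (2, 17), (4, 13), (4, 18), (5, 7), (5, 24), (6, 10), (6, 21), (9, 10), (9, 21), (10, 7), (10, 24), (11, 13), (11, 18), (13, 14), (13, 17)]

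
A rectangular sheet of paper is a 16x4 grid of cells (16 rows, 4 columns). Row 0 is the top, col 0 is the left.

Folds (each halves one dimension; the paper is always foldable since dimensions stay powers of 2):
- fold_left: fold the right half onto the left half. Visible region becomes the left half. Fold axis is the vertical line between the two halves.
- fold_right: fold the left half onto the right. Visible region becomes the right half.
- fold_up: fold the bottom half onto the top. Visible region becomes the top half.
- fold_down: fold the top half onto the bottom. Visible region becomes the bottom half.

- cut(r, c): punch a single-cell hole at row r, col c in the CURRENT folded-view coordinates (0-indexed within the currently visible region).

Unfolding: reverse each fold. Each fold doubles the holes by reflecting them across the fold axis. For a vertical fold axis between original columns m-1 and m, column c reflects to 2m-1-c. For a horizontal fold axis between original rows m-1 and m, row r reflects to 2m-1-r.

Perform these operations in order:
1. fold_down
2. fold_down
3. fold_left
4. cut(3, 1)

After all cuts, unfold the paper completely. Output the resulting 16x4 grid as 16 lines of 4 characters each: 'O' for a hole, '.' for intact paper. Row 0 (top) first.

Op 1 fold_down: fold axis h@8; visible region now rows[8,16) x cols[0,4) = 8x4
Op 2 fold_down: fold axis h@12; visible region now rows[12,16) x cols[0,4) = 4x4
Op 3 fold_left: fold axis v@2; visible region now rows[12,16) x cols[0,2) = 4x2
Op 4 cut(3, 1): punch at orig (15,1); cuts so far [(15, 1)]; region rows[12,16) x cols[0,2) = 4x2
Unfold 1 (reflect across v@2): 2 holes -> [(15, 1), (15, 2)]
Unfold 2 (reflect across h@12): 4 holes -> [(8, 1), (8, 2), (15, 1), (15, 2)]
Unfold 3 (reflect across h@8): 8 holes -> [(0, 1), (0, 2), (7, 1), (7, 2), (8, 1), (8, 2), (15, 1), (15, 2)]

Answer: .OO.
....
....
....
....
....
....
.OO.
.OO.
....
....
....
....
....
....
.OO.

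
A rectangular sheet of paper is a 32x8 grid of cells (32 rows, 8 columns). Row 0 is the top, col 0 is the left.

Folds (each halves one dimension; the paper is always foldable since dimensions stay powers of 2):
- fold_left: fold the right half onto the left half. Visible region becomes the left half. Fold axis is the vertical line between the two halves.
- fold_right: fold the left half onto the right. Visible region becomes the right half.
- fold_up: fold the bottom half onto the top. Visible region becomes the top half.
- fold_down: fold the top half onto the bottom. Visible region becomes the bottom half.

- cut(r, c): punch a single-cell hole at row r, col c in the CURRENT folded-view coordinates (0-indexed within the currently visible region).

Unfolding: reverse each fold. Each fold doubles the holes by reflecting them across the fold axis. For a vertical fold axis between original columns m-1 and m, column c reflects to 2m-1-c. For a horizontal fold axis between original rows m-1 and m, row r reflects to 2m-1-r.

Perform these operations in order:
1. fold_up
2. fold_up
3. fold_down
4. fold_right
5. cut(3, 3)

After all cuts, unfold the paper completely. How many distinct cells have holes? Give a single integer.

Answer: 16

Derivation:
Op 1 fold_up: fold axis h@16; visible region now rows[0,16) x cols[0,8) = 16x8
Op 2 fold_up: fold axis h@8; visible region now rows[0,8) x cols[0,8) = 8x8
Op 3 fold_down: fold axis h@4; visible region now rows[4,8) x cols[0,8) = 4x8
Op 4 fold_right: fold axis v@4; visible region now rows[4,8) x cols[4,8) = 4x4
Op 5 cut(3, 3): punch at orig (7,7); cuts so far [(7, 7)]; region rows[4,8) x cols[4,8) = 4x4
Unfold 1 (reflect across v@4): 2 holes -> [(7, 0), (7, 7)]
Unfold 2 (reflect across h@4): 4 holes -> [(0, 0), (0, 7), (7, 0), (7, 7)]
Unfold 3 (reflect across h@8): 8 holes -> [(0, 0), (0, 7), (7, 0), (7, 7), (8, 0), (8, 7), (15, 0), (15, 7)]
Unfold 4 (reflect across h@16): 16 holes -> [(0, 0), (0, 7), (7, 0), (7, 7), (8, 0), (8, 7), (15, 0), (15, 7), (16, 0), (16, 7), (23, 0), (23, 7), (24, 0), (24, 7), (31, 0), (31, 7)]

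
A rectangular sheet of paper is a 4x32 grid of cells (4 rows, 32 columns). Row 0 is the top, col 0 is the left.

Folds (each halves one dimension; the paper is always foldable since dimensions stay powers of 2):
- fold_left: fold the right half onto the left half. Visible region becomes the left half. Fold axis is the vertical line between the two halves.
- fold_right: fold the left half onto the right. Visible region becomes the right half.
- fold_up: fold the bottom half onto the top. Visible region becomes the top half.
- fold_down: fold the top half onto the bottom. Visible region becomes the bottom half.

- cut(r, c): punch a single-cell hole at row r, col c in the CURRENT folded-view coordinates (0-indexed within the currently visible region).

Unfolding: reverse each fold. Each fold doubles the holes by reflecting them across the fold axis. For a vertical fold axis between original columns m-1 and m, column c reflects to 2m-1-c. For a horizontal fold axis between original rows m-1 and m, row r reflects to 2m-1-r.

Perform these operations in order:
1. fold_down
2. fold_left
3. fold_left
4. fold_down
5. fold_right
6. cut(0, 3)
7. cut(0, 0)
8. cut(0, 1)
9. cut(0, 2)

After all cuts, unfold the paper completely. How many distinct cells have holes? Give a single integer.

Answer: 128

Derivation:
Op 1 fold_down: fold axis h@2; visible region now rows[2,4) x cols[0,32) = 2x32
Op 2 fold_left: fold axis v@16; visible region now rows[2,4) x cols[0,16) = 2x16
Op 3 fold_left: fold axis v@8; visible region now rows[2,4) x cols[0,8) = 2x8
Op 4 fold_down: fold axis h@3; visible region now rows[3,4) x cols[0,8) = 1x8
Op 5 fold_right: fold axis v@4; visible region now rows[3,4) x cols[4,8) = 1x4
Op 6 cut(0, 3): punch at orig (3,7); cuts so far [(3, 7)]; region rows[3,4) x cols[4,8) = 1x4
Op 7 cut(0, 0): punch at orig (3,4); cuts so far [(3, 4), (3, 7)]; region rows[3,4) x cols[4,8) = 1x4
Op 8 cut(0, 1): punch at orig (3,5); cuts so far [(3, 4), (3, 5), (3, 7)]; region rows[3,4) x cols[4,8) = 1x4
Op 9 cut(0, 2): punch at orig (3,6); cuts so far [(3, 4), (3, 5), (3, 6), (3, 7)]; region rows[3,4) x cols[4,8) = 1x4
Unfold 1 (reflect across v@4): 8 holes -> [(3, 0), (3, 1), (3, 2), (3, 3), (3, 4), (3, 5), (3, 6), (3, 7)]
Unfold 2 (reflect across h@3): 16 holes -> [(2, 0), (2, 1), (2, 2), (2, 3), (2, 4), (2, 5), (2, 6), (2, 7), (3, 0), (3, 1), (3, 2), (3, 3), (3, 4), (3, 5), (3, 6), (3, 7)]
Unfold 3 (reflect across v@8): 32 holes -> [(2, 0), (2, 1), (2, 2), (2, 3), (2, 4), (2, 5), (2, 6), (2, 7), (2, 8), (2, 9), (2, 10), (2, 11), (2, 12), (2, 13), (2, 14), (2, 15), (3, 0), (3, 1), (3, 2), (3, 3), (3, 4), (3, 5), (3, 6), (3, 7), (3, 8), (3, 9), (3, 10), (3, 11), (3, 12), (3, 13), (3, 14), (3, 15)]
Unfold 4 (reflect across v@16): 64 holes -> [(2, 0), (2, 1), (2, 2), (2, 3), (2, 4), (2, 5), (2, 6), (2, 7), (2, 8), (2, 9), (2, 10), (2, 11), (2, 12), (2, 13), (2, 14), (2, 15), (2, 16), (2, 17), (2, 18), (2, 19), (2, 20), (2, 21), (2, 22), (2, 23), (2, 24), (2, 25), (2, 26), (2, 27), (2, 28), (2, 29), (2, 30), (2, 31), (3, 0), (3, 1), (3, 2), (3, 3), (3, 4), (3, 5), (3, 6), (3, 7), (3, 8), (3, 9), (3, 10), (3, 11), (3, 12), (3, 13), (3, 14), (3, 15), (3, 16), (3, 17), (3, 18), (3, 19), (3, 20), (3, 21), (3, 22), (3, 23), (3, 24), (3, 25), (3, 26), (3, 27), (3, 28), (3, 29), (3, 30), (3, 31)]
Unfold 5 (reflect across h@2): 128 holes -> [(0, 0), (0, 1), (0, 2), (0, 3), (0, 4), (0, 5), (0, 6), (0, 7), (0, 8), (0, 9), (0, 10), (0, 11), (0, 12), (0, 13), (0, 14), (0, 15), (0, 16), (0, 17), (0, 18), (0, 19), (0, 20), (0, 21), (0, 22), (0, 23), (0, 24), (0, 25), (0, 26), (0, 27), (0, 28), (0, 29), (0, 30), (0, 31), (1, 0), (1, 1), (1, 2), (1, 3), (1, 4), (1, 5), (1, 6), (1, 7), (1, 8), (1, 9), (1, 10), (1, 11), (1, 12), (1, 13), (1, 14), (1, 15), (1, 16), (1, 17), (1, 18), (1, 19), (1, 20), (1, 21), (1, 22), (1, 23), (1, 24), (1, 25), (1, 26), (1, 27), (1, 28), (1, 29), (1, 30), (1, 31), (2, 0), (2, 1), (2, 2), (2, 3), (2, 4), (2, 5), (2, 6), (2, 7), (2, 8), (2, 9), (2, 10), (2, 11), (2, 12), (2, 13), (2, 14), (2, 15), (2, 16), (2, 17), (2, 18), (2, 19), (2, 20), (2, 21), (2, 22), (2, 23), (2, 24), (2, 25), (2, 26), (2, 27), (2, 28), (2, 29), (2, 30), (2, 31), (3, 0), (3, 1), (3, 2), (3, 3), (3, 4), (3, 5), (3, 6), (3, 7), (3, 8), (3, 9), (3, 10), (3, 11), (3, 12), (3, 13), (3, 14), (3, 15), (3, 16), (3, 17), (3, 18), (3, 19), (3, 20), (3, 21), (3, 22), (3, 23), (3, 24), (3, 25), (3, 26), (3, 27), (3, 28), (3, 29), (3, 30), (3, 31)]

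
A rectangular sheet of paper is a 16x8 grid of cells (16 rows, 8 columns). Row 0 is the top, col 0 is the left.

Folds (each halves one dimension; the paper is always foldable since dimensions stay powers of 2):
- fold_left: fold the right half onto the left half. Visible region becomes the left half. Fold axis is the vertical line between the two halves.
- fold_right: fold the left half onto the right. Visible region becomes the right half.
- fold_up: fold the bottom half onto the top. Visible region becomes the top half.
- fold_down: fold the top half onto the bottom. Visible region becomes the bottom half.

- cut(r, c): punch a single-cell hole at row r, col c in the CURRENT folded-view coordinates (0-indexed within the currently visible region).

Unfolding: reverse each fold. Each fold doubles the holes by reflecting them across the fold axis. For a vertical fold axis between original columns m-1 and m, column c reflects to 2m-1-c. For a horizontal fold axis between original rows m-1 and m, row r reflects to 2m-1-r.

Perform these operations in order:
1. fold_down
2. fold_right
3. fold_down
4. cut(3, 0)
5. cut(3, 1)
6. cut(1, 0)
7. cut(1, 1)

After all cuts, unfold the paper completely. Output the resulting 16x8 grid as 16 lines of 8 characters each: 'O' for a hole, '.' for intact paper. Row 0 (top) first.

Op 1 fold_down: fold axis h@8; visible region now rows[8,16) x cols[0,8) = 8x8
Op 2 fold_right: fold axis v@4; visible region now rows[8,16) x cols[4,8) = 8x4
Op 3 fold_down: fold axis h@12; visible region now rows[12,16) x cols[4,8) = 4x4
Op 4 cut(3, 0): punch at orig (15,4); cuts so far [(15, 4)]; region rows[12,16) x cols[4,8) = 4x4
Op 5 cut(3, 1): punch at orig (15,5); cuts so far [(15, 4), (15, 5)]; region rows[12,16) x cols[4,8) = 4x4
Op 6 cut(1, 0): punch at orig (13,4); cuts so far [(13, 4), (15, 4), (15, 5)]; region rows[12,16) x cols[4,8) = 4x4
Op 7 cut(1, 1): punch at orig (13,5); cuts so far [(13, 4), (13, 5), (15, 4), (15, 5)]; region rows[12,16) x cols[4,8) = 4x4
Unfold 1 (reflect across h@12): 8 holes -> [(8, 4), (8, 5), (10, 4), (10, 5), (13, 4), (13, 5), (15, 4), (15, 5)]
Unfold 2 (reflect across v@4): 16 holes -> [(8, 2), (8, 3), (8, 4), (8, 5), (10, 2), (10, 3), (10, 4), (10, 5), (13, 2), (13, 3), (13, 4), (13, 5), (15, 2), (15, 3), (15, 4), (15, 5)]
Unfold 3 (reflect across h@8): 32 holes -> [(0, 2), (0, 3), (0, 4), (0, 5), (2, 2), (2, 3), (2, 4), (2, 5), (5, 2), (5, 3), (5, 4), (5, 5), (7, 2), (7, 3), (7, 4), (7, 5), (8, 2), (8, 3), (8, 4), (8, 5), (10, 2), (10, 3), (10, 4), (10, 5), (13, 2), (13, 3), (13, 4), (13, 5), (15, 2), (15, 3), (15, 4), (15, 5)]

Answer: ..OOOO..
........
..OOOO..
........
........
..OOOO..
........
..OOOO..
..OOOO..
........
..OOOO..
........
........
..OOOO..
........
..OOOO..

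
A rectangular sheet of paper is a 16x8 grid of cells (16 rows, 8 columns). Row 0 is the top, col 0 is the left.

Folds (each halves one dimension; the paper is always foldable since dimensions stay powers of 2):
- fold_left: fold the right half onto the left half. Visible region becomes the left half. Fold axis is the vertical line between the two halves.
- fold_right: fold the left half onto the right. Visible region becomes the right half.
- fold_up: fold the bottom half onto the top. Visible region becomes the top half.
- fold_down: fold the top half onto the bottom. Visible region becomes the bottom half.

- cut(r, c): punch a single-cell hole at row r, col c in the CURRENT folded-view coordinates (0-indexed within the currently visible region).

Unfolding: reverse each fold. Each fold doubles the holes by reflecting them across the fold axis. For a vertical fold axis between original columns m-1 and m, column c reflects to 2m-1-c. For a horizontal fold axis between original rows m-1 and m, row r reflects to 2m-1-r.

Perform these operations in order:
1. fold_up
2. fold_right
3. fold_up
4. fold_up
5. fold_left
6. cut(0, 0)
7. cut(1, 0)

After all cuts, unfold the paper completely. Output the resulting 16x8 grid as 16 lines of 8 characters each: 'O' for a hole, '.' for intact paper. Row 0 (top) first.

Answer: O..OO..O
O..OO..O
O..OO..O
O..OO..O
O..OO..O
O..OO..O
O..OO..O
O..OO..O
O..OO..O
O..OO..O
O..OO..O
O..OO..O
O..OO..O
O..OO..O
O..OO..O
O..OO..O

Derivation:
Op 1 fold_up: fold axis h@8; visible region now rows[0,8) x cols[0,8) = 8x8
Op 2 fold_right: fold axis v@4; visible region now rows[0,8) x cols[4,8) = 8x4
Op 3 fold_up: fold axis h@4; visible region now rows[0,4) x cols[4,8) = 4x4
Op 4 fold_up: fold axis h@2; visible region now rows[0,2) x cols[4,8) = 2x4
Op 5 fold_left: fold axis v@6; visible region now rows[0,2) x cols[4,6) = 2x2
Op 6 cut(0, 0): punch at orig (0,4); cuts so far [(0, 4)]; region rows[0,2) x cols[4,6) = 2x2
Op 7 cut(1, 0): punch at orig (1,4); cuts so far [(0, 4), (1, 4)]; region rows[0,2) x cols[4,6) = 2x2
Unfold 1 (reflect across v@6): 4 holes -> [(0, 4), (0, 7), (1, 4), (1, 7)]
Unfold 2 (reflect across h@2): 8 holes -> [(0, 4), (0, 7), (1, 4), (1, 7), (2, 4), (2, 7), (3, 4), (3, 7)]
Unfold 3 (reflect across h@4): 16 holes -> [(0, 4), (0, 7), (1, 4), (1, 7), (2, 4), (2, 7), (3, 4), (3, 7), (4, 4), (4, 7), (5, 4), (5, 7), (6, 4), (6, 7), (7, 4), (7, 7)]
Unfold 4 (reflect across v@4): 32 holes -> [(0, 0), (0, 3), (0, 4), (0, 7), (1, 0), (1, 3), (1, 4), (1, 7), (2, 0), (2, 3), (2, 4), (2, 7), (3, 0), (3, 3), (3, 4), (3, 7), (4, 0), (4, 3), (4, 4), (4, 7), (5, 0), (5, 3), (5, 4), (5, 7), (6, 0), (6, 3), (6, 4), (6, 7), (7, 0), (7, 3), (7, 4), (7, 7)]
Unfold 5 (reflect across h@8): 64 holes -> [(0, 0), (0, 3), (0, 4), (0, 7), (1, 0), (1, 3), (1, 4), (1, 7), (2, 0), (2, 3), (2, 4), (2, 7), (3, 0), (3, 3), (3, 4), (3, 7), (4, 0), (4, 3), (4, 4), (4, 7), (5, 0), (5, 3), (5, 4), (5, 7), (6, 0), (6, 3), (6, 4), (6, 7), (7, 0), (7, 3), (7, 4), (7, 7), (8, 0), (8, 3), (8, 4), (8, 7), (9, 0), (9, 3), (9, 4), (9, 7), (10, 0), (10, 3), (10, 4), (10, 7), (11, 0), (11, 3), (11, 4), (11, 7), (12, 0), (12, 3), (12, 4), (12, 7), (13, 0), (13, 3), (13, 4), (13, 7), (14, 0), (14, 3), (14, 4), (14, 7), (15, 0), (15, 3), (15, 4), (15, 7)]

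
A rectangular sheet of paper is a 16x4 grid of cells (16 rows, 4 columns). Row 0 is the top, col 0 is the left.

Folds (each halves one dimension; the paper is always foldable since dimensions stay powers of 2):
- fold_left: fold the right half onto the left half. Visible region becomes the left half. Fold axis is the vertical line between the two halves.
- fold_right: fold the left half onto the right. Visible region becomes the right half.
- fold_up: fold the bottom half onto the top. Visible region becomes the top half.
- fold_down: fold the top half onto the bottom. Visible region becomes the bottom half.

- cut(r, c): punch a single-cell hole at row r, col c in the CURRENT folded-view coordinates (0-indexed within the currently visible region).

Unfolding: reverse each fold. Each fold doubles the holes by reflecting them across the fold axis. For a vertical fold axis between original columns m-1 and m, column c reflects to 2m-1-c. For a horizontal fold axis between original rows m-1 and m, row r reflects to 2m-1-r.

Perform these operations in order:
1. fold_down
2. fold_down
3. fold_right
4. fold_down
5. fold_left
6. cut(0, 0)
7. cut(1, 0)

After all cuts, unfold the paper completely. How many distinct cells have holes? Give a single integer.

Answer: 64

Derivation:
Op 1 fold_down: fold axis h@8; visible region now rows[8,16) x cols[0,4) = 8x4
Op 2 fold_down: fold axis h@12; visible region now rows[12,16) x cols[0,4) = 4x4
Op 3 fold_right: fold axis v@2; visible region now rows[12,16) x cols[2,4) = 4x2
Op 4 fold_down: fold axis h@14; visible region now rows[14,16) x cols[2,4) = 2x2
Op 5 fold_left: fold axis v@3; visible region now rows[14,16) x cols[2,3) = 2x1
Op 6 cut(0, 0): punch at orig (14,2); cuts so far [(14, 2)]; region rows[14,16) x cols[2,3) = 2x1
Op 7 cut(1, 0): punch at orig (15,2); cuts so far [(14, 2), (15, 2)]; region rows[14,16) x cols[2,3) = 2x1
Unfold 1 (reflect across v@3): 4 holes -> [(14, 2), (14, 3), (15, 2), (15, 3)]
Unfold 2 (reflect across h@14): 8 holes -> [(12, 2), (12, 3), (13, 2), (13, 3), (14, 2), (14, 3), (15, 2), (15, 3)]
Unfold 3 (reflect across v@2): 16 holes -> [(12, 0), (12, 1), (12, 2), (12, 3), (13, 0), (13, 1), (13, 2), (13, 3), (14, 0), (14, 1), (14, 2), (14, 3), (15, 0), (15, 1), (15, 2), (15, 3)]
Unfold 4 (reflect across h@12): 32 holes -> [(8, 0), (8, 1), (8, 2), (8, 3), (9, 0), (9, 1), (9, 2), (9, 3), (10, 0), (10, 1), (10, 2), (10, 3), (11, 0), (11, 1), (11, 2), (11, 3), (12, 0), (12, 1), (12, 2), (12, 3), (13, 0), (13, 1), (13, 2), (13, 3), (14, 0), (14, 1), (14, 2), (14, 3), (15, 0), (15, 1), (15, 2), (15, 3)]
Unfold 5 (reflect across h@8): 64 holes -> [(0, 0), (0, 1), (0, 2), (0, 3), (1, 0), (1, 1), (1, 2), (1, 3), (2, 0), (2, 1), (2, 2), (2, 3), (3, 0), (3, 1), (3, 2), (3, 3), (4, 0), (4, 1), (4, 2), (4, 3), (5, 0), (5, 1), (5, 2), (5, 3), (6, 0), (6, 1), (6, 2), (6, 3), (7, 0), (7, 1), (7, 2), (7, 3), (8, 0), (8, 1), (8, 2), (8, 3), (9, 0), (9, 1), (9, 2), (9, 3), (10, 0), (10, 1), (10, 2), (10, 3), (11, 0), (11, 1), (11, 2), (11, 3), (12, 0), (12, 1), (12, 2), (12, 3), (13, 0), (13, 1), (13, 2), (13, 3), (14, 0), (14, 1), (14, 2), (14, 3), (15, 0), (15, 1), (15, 2), (15, 3)]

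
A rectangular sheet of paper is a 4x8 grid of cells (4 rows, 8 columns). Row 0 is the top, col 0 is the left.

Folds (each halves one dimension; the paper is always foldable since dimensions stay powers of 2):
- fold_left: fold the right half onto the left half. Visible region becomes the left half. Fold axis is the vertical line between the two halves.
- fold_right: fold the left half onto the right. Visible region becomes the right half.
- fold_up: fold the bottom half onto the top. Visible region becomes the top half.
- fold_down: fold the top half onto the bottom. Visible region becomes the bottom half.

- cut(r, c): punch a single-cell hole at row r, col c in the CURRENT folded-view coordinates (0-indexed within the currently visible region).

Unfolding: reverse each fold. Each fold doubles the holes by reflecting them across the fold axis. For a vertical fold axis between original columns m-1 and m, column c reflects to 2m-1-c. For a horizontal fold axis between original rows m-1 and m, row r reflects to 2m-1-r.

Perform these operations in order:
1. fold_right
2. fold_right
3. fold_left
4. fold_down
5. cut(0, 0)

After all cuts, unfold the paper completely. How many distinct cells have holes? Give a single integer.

Op 1 fold_right: fold axis v@4; visible region now rows[0,4) x cols[4,8) = 4x4
Op 2 fold_right: fold axis v@6; visible region now rows[0,4) x cols[6,8) = 4x2
Op 3 fold_left: fold axis v@7; visible region now rows[0,4) x cols[6,7) = 4x1
Op 4 fold_down: fold axis h@2; visible region now rows[2,4) x cols[6,7) = 2x1
Op 5 cut(0, 0): punch at orig (2,6); cuts so far [(2, 6)]; region rows[2,4) x cols[6,7) = 2x1
Unfold 1 (reflect across h@2): 2 holes -> [(1, 6), (2, 6)]
Unfold 2 (reflect across v@7): 4 holes -> [(1, 6), (1, 7), (2, 6), (2, 7)]
Unfold 3 (reflect across v@6): 8 holes -> [(1, 4), (1, 5), (1, 6), (1, 7), (2, 4), (2, 5), (2, 6), (2, 7)]
Unfold 4 (reflect across v@4): 16 holes -> [(1, 0), (1, 1), (1, 2), (1, 3), (1, 4), (1, 5), (1, 6), (1, 7), (2, 0), (2, 1), (2, 2), (2, 3), (2, 4), (2, 5), (2, 6), (2, 7)]

Answer: 16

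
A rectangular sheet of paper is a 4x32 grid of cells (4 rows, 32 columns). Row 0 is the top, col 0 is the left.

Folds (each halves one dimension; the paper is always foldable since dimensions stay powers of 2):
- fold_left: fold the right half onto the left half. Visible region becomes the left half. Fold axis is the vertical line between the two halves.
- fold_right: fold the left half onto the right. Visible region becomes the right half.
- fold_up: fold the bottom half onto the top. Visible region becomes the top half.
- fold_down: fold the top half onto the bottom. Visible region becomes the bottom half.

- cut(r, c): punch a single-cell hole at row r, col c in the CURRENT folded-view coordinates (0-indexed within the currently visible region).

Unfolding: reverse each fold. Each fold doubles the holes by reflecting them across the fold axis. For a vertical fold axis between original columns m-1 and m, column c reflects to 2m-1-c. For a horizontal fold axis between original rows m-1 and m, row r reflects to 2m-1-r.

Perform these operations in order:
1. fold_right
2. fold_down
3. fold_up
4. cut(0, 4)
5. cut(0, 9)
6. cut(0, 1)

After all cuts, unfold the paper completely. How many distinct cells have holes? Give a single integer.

Answer: 24

Derivation:
Op 1 fold_right: fold axis v@16; visible region now rows[0,4) x cols[16,32) = 4x16
Op 2 fold_down: fold axis h@2; visible region now rows[2,4) x cols[16,32) = 2x16
Op 3 fold_up: fold axis h@3; visible region now rows[2,3) x cols[16,32) = 1x16
Op 4 cut(0, 4): punch at orig (2,20); cuts so far [(2, 20)]; region rows[2,3) x cols[16,32) = 1x16
Op 5 cut(0, 9): punch at orig (2,25); cuts so far [(2, 20), (2, 25)]; region rows[2,3) x cols[16,32) = 1x16
Op 6 cut(0, 1): punch at orig (2,17); cuts so far [(2, 17), (2, 20), (2, 25)]; region rows[2,3) x cols[16,32) = 1x16
Unfold 1 (reflect across h@3): 6 holes -> [(2, 17), (2, 20), (2, 25), (3, 17), (3, 20), (3, 25)]
Unfold 2 (reflect across h@2): 12 holes -> [(0, 17), (0, 20), (0, 25), (1, 17), (1, 20), (1, 25), (2, 17), (2, 20), (2, 25), (3, 17), (3, 20), (3, 25)]
Unfold 3 (reflect across v@16): 24 holes -> [(0, 6), (0, 11), (0, 14), (0, 17), (0, 20), (0, 25), (1, 6), (1, 11), (1, 14), (1, 17), (1, 20), (1, 25), (2, 6), (2, 11), (2, 14), (2, 17), (2, 20), (2, 25), (3, 6), (3, 11), (3, 14), (3, 17), (3, 20), (3, 25)]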